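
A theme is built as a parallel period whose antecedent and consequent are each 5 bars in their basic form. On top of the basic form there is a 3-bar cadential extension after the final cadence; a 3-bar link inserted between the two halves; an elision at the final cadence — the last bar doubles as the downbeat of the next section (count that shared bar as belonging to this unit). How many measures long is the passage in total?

Basic parallel period: 5 + 5 = 10 bars.
10 (basic form) + 3 (cadential extension) + 3 (link) = 16.
The elision shares a bar with the next section but does not change this unit's count.

16 measures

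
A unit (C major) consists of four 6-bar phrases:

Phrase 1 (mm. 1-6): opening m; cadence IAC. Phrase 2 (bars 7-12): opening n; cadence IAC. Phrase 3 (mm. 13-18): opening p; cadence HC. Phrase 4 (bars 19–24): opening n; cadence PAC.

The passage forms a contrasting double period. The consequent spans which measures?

In a double period the four phrases pair into a large antecedent (phrases 1–2, ending imperfect authentic cadence) and a large consequent (phrases 3–4, ending perfect authentic cadence). The consequent spans measures 13-24.

measures 13–24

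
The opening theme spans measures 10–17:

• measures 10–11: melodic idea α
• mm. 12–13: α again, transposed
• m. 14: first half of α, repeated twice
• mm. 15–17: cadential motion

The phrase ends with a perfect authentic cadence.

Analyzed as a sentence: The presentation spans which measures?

measures 10–13

The presentation of a sentence is the basic idea (bars 10–11) plus its repetition (mm. 12-13); the presentation is therefore mm. 10–13.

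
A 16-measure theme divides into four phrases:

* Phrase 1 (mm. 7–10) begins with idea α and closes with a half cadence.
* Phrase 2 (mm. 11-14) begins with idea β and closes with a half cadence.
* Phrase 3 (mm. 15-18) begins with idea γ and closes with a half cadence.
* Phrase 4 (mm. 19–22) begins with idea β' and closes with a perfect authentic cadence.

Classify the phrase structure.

contrasting double period

Four phrases in two halves: the first half (bars 7–14) ends with a half cadence, the second (measures 15–22) with a perfect authentic cadence — a large antecedent–consequent pair, i.e. a double period.
Phrase 3 begins with different material from phrase 1, making it contrasting.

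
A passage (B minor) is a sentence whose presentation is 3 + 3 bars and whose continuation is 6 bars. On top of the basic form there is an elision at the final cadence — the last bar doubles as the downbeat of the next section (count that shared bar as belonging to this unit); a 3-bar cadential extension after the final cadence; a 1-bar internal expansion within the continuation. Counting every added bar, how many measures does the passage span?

Basic sentence: 3 + 3 + 6 = 12 bars.
12 (basic form) + 3 (cadential extension) + 1 (internal expansion) = 16.
The elision shares a bar with the next section but does not change this unit's count.

16 measures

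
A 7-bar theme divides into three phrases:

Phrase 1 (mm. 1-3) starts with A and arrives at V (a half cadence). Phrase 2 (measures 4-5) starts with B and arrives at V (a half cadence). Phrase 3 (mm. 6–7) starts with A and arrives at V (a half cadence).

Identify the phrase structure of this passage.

The final phrase closes with a half cadence, which is not stronger than the preceding half cadence; the 3 phrases lack an overall antecedent–consequent design and so form a phrase group.

phrase group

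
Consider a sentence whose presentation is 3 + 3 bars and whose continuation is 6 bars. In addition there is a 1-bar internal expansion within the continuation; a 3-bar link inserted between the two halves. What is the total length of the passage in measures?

16 measures

Basic sentence: 3 + 3 + 6 = 12 bars.
12 (basic form) + 1 (internal expansion) + 3 (link) = 16.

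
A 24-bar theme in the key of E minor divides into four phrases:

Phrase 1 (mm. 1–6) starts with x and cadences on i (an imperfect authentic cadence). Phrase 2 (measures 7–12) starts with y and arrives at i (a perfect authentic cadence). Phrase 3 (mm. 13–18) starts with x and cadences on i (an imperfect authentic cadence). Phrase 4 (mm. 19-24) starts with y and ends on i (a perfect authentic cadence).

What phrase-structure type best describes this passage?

The cadence pattern IAC–PAC–IAC–PAC is weak–strong twice, and phrases 3–4 restate phrases 1–2: a period heard twice, not a double period (which would end weakly at phrase 2).

repeated period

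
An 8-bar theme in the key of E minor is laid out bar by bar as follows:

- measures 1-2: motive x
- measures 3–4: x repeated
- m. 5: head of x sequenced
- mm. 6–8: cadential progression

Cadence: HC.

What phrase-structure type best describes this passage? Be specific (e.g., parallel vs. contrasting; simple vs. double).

sentence

Basic idea (bars 1–2) + its repetition (mm. 3–4) form the presentation; fragmentation and cadence (mm. 5–8) form the continuation — the 8-bar whole is a sentence.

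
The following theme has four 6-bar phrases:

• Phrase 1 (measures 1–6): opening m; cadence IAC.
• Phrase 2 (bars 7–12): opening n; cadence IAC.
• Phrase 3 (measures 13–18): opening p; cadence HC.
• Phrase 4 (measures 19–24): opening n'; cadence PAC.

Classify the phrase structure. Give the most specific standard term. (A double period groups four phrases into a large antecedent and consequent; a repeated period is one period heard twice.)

contrasting double period

Four phrases in two halves: the first half (measures 1-12) ends with an imperfect authentic cadence, the second (bars 13-24) with a perfect authentic cadence — a large antecedent–consequent pair, i.e. a double period.
Phrase 3 begins with different material from phrase 1, making it contrasting.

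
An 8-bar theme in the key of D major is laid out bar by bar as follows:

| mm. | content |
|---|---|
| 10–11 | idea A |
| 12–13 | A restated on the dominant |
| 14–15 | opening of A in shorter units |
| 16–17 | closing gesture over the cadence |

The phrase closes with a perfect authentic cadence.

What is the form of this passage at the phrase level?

sentence

Basic idea (bars 10-11) + its repetition (measures 12-13) form the presentation; fragmentation and cadence (bars 14-17) form the continuation — the 8-bar whole is a sentence.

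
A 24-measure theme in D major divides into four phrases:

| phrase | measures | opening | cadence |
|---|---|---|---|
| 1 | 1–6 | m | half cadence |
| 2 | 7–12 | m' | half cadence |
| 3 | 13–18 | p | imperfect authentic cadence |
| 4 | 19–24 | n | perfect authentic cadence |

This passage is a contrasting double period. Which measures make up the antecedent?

In a double period the four phrases pair into a large antecedent (phrases 1–2, ending half cadence) and a large consequent (phrases 3–4, ending perfect authentic cadence). The antecedent spans measures 1–12.

measures 1–12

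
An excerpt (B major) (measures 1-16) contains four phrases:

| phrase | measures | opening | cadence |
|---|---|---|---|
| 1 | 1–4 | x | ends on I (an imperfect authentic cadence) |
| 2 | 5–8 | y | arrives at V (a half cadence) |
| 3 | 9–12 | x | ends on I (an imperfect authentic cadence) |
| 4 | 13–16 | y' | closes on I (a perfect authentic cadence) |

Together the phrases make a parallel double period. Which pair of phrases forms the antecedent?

In a double period the first pair of phrases (ending half cadence) is the large antecedent and the second pair (ending perfect authentic cadence) is the large consequent; the antecedent is phrases 1 and 2.

phrases 1 and 2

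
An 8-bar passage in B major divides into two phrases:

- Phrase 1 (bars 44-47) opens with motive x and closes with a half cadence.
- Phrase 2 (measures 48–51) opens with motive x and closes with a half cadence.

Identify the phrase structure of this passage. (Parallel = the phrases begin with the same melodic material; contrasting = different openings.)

Both phrases have the same opening (x) and the same cadence (half cadence): the second is a restatement, not a consequent, so this is a repeated phrase rather than a period.

repeated phrase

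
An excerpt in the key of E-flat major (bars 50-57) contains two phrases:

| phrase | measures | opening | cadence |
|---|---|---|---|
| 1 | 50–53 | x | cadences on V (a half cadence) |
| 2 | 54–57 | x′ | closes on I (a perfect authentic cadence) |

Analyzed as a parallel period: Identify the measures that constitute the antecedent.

measures 50–53

The antecedent is the phrase ending with the weaker cadence (half cadence, phrase 1) and the consequent the one ending more conclusively (perfect authentic cadence, phrase 2); the antecedent is bars 50-53.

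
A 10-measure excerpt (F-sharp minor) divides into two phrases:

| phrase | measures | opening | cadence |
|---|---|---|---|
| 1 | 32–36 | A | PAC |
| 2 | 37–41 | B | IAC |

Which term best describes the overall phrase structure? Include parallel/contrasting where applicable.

phrase group

The second phrase closes with an imperfect authentic cadence, which is not stronger than the first phrase's perfect authentic cadence; without a weak→strong cadential pair there is no antecedent–consequent relationship, so this is a phrase group rather than a period.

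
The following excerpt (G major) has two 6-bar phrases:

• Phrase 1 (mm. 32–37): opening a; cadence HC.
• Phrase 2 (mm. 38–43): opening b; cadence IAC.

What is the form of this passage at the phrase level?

Phrase 1 ends with a half cadence (weaker) and phrase 2 with an imperfect authentic cadence (stronger): antecedent + consequent = a period.
The two phrases open with different material (a / b), so the period is contrasting.

contrasting period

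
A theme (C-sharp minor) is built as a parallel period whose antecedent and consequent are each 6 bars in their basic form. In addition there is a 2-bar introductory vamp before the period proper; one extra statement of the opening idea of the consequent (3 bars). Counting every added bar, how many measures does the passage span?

Basic parallel period: 6 + 6 = 12 bars.
12 (basic form) + 2 (introduction) + 3 (extra statement) = 17.

17 measures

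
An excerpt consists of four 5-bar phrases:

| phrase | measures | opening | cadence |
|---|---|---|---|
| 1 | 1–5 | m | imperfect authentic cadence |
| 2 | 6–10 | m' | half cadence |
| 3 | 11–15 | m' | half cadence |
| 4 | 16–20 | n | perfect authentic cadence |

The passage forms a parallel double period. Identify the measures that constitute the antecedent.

In a double period the four phrases pair into a large antecedent (phrases 1–2, ending half cadence) and a large consequent (phrases 3–4, ending perfect authentic cadence). The antecedent spans bars 1–10.

measures 1–10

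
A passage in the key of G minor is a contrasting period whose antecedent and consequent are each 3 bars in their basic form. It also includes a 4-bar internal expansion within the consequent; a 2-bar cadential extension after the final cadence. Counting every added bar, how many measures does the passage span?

12 measures

Basic contrasting period: 3 + 3 = 6 bars.
6 (basic form) + 4 (internal expansion) + 2 (cadential extension) = 12.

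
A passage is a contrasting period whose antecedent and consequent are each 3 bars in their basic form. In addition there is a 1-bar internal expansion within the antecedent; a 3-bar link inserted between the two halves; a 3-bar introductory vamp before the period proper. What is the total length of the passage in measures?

13 measures

Basic contrasting period: 3 + 3 = 6 bars.
6 (basic form) + 1 (internal expansion) + 3 (link) + 3 (introduction) = 13.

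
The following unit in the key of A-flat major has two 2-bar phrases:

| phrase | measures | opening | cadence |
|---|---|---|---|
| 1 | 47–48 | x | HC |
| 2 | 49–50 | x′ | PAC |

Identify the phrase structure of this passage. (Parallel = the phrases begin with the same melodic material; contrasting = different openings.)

Phrase 1 ends with a half cadence (weaker) and phrase 2 with a perfect authentic cadence (stronger): antecedent + consequent = a period.
The two phrases open with the same material (x / x′), so the period is parallel.

parallel period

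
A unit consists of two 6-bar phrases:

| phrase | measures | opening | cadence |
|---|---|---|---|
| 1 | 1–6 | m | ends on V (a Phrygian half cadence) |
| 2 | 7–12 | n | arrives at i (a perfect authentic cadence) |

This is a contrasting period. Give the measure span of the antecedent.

The phrase ending with the weaker cadence (Phrygian half cadence) is the antecedent; the one ending more conclusively (perfect authentic cadence) is the consequent. The antecedent is measures 1–6.

measures 1–6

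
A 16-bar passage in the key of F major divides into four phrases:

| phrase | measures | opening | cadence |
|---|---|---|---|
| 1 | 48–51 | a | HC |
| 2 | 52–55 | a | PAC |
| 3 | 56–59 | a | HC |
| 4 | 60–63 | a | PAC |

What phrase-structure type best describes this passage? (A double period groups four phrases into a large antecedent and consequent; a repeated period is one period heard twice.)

The cadence pattern HC–PAC–HC–PAC is weak–strong twice, and phrases 3–4 restate phrases 1–2: a period heard twice, not a double period (which would end weakly at phrase 2).

repeated period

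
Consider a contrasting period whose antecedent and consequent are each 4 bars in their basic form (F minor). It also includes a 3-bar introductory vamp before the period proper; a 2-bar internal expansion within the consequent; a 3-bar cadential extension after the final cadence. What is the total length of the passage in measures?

16 measures

Basic contrasting period: 4 + 4 = 8 bars.
8 (basic form) + 3 (introduction) + 2 (internal expansion) + 3 (cadential extension) = 16.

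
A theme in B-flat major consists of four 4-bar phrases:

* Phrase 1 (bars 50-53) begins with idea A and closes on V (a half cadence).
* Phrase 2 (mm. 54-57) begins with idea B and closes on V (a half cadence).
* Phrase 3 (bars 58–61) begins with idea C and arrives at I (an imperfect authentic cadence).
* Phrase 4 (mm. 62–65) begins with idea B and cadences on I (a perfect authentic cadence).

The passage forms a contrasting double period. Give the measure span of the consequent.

In a double period the four phrases pair into a large antecedent (phrases 1–2, ending half cadence) and a large consequent (phrases 3–4, ending perfect authentic cadence). The consequent spans bars 58–65.

measures 58–65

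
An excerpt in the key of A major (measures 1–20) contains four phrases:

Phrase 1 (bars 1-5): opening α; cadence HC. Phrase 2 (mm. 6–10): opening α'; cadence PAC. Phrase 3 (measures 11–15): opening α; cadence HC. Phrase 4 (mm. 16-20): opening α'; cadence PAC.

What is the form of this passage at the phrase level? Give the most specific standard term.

The cadence pattern HC–PAC–HC–PAC is weak–strong twice, and phrases 3–4 restate phrases 1–2: a period heard twice, not a double period (which would end weakly at phrase 2).

repeated period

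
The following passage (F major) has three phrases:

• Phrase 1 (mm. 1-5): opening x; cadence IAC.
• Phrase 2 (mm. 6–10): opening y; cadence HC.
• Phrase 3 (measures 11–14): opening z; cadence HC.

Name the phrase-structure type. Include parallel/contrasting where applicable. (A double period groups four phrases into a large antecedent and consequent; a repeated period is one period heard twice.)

The final phrase closes with a half cadence, which is not stronger than the preceding half cadence; the 3 phrases lack an overall antecedent–consequent design and so form a phrase group.

phrase group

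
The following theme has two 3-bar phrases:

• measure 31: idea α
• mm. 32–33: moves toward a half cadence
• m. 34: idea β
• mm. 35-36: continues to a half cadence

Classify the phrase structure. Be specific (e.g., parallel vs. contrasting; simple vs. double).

phrase group

The second phrase closes with a half cadence, which is not stronger than the first phrase's half cadence; without a weak→strong cadential pair there is no antecedent–consequent relationship, so this is a phrase group rather than a period.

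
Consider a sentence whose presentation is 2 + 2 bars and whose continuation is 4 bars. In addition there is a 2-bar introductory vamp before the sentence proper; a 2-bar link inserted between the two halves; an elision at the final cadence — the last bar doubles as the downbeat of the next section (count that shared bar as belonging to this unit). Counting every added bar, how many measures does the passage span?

12 measures

Basic sentence: 2 + 2 + 4 = 8 bars.
8 (basic form) + 2 (introduction) + 2 (link) = 12.
The elision shares a bar with the next section but does not change this unit's count.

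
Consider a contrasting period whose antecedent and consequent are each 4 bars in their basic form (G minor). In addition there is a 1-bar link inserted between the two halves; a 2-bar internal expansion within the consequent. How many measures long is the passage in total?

Basic contrasting period: 4 + 4 = 8 bars.
8 (basic form) + 1 (link) + 2 (internal expansion) = 11.

11 measures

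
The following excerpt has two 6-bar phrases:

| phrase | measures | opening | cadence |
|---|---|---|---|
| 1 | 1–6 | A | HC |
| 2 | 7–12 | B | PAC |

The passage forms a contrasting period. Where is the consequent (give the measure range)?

The antecedent is the phrase ending with the weaker cadence (half cadence, phrase 1) and the consequent the one ending more conclusively (perfect authentic cadence, phrase 2); the consequent is mm. 7–12.

measures 7–12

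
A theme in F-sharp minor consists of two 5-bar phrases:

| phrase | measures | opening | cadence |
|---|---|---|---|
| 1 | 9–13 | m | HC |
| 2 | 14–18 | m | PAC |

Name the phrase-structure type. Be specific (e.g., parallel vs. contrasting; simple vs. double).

parallel period

Phrase 1 ends with a half cadence (weaker) and phrase 2 with a perfect authentic cadence (stronger): antecedent + consequent = a period.
The two phrases open with the same material (m / m), so the period is parallel.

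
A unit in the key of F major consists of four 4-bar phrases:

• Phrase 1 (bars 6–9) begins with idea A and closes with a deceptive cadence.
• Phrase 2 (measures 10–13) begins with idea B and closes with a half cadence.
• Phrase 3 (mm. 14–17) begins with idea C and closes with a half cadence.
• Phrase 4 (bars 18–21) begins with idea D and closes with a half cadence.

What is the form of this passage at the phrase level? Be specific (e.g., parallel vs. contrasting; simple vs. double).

phrase group

Phrase 4 ends with a half cadence, no stronger than phrase 2's half cadence, so the four phrases do not form a double period; nor do phrases 3–4 duplicate 1–2, so it is not a repeated period. With no phrase reaching a conclusive cadence, the passage is a phrase group.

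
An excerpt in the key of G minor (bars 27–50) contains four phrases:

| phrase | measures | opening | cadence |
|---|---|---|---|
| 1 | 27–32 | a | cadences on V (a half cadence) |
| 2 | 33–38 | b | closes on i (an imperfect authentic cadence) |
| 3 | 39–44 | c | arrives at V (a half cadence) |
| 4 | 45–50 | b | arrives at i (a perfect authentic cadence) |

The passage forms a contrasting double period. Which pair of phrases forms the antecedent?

phrases 1 and 2

In a double period the first pair of phrases (ending imperfect authentic cadence) is the large antecedent and the second pair (ending perfect authentic cadence) is the large consequent; the antecedent is phrases 1 and 2.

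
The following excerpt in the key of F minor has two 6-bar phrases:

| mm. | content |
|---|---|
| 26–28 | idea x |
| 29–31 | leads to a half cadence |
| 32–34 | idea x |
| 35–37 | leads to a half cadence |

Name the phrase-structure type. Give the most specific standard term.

Both phrases have the same opening (x) and the same cadence (half cadence): the second is a restatement, not a consequent, so this is a repeated phrase rather than a period.

repeated phrase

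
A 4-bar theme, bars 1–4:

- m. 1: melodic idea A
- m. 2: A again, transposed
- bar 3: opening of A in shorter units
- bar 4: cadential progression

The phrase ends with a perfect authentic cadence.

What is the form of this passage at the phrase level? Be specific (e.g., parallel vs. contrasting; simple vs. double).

Basic idea (m. 1) + its repetition (measure 2) form the presentation; fragmentation and cadence (bars 3–4) form the continuation — the 4-bar whole is a sentence.

sentence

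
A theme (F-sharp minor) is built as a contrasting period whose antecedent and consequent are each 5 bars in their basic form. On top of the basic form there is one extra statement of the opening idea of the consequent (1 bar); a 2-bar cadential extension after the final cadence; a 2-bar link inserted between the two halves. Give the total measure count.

15 measures

Basic contrasting period: 5 + 5 = 10 bars.
10 (basic form) + 1 (extra statement) + 2 (cadential extension) + 2 (link) = 15.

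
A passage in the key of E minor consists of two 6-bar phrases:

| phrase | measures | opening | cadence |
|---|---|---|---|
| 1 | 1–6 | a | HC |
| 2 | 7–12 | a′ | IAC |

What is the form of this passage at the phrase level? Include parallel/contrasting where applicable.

Phrase 1 ends with a half cadence (weaker) and phrase 2 with an imperfect authentic cadence (stronger): antecedent + consequent = a period.
The two phrases open with the same material (a / a′), so the period is parallel.

parallel period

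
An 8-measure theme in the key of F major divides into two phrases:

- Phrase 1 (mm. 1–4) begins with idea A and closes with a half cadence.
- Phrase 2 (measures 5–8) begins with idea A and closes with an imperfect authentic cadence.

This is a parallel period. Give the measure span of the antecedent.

The phrase ending with the weaker cadence (half cadence) is the antecedent; the one ending more conclusively (imperfect authentic cadence) is the consequent. The antecedent is measures 1–4.

measures 1–4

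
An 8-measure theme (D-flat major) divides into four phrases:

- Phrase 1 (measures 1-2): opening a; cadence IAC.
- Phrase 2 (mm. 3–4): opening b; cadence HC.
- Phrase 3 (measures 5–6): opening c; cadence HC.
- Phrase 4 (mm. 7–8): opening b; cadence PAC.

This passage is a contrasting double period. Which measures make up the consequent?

measures 5–8

In a double period the four phrases pair into a large antecedent (phrases 1–2, ending half cadence) and a large consequent (phrases 3–4, ending perfect authentic cadence). The consequent spans mm. 5–8.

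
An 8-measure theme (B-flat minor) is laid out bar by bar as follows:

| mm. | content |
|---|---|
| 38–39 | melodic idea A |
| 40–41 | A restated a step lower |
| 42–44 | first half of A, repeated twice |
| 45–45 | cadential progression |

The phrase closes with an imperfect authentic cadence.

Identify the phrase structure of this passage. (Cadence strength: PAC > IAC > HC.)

sentence

Basic idea (mm. 38–39) + its repetition (mm. 40–41) form the presentation; fragmentation and cadence (bars 42–45) form the continuation — the 8-bar whole is a sentence.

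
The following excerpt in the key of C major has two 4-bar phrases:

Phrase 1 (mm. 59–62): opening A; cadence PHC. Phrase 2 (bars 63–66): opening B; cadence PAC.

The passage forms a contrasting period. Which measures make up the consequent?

The antecedent is the phrase ending with the weaker cadence (Phrygian half cadence, phrase 1) and the consequent the one ending more conclusively (perfect authentic cadence, phrase 2); the consequent is bars 63-66.

measures 63–66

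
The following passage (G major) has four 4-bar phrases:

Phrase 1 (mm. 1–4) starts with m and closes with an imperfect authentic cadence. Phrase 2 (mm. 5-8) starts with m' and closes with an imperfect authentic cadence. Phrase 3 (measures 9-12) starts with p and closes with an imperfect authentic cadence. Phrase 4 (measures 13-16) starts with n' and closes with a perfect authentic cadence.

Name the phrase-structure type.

contrasting double period

Four phrases in two halves: the first half (mm. 1–8) ends with an imperfect authentic cadence, the second (measures 9–16) with a perfect authentic cadence — a large antecedent–consequent pair, i.e. a double period.
Phrase 3 begins with different material from phrase 1, making it contrasting.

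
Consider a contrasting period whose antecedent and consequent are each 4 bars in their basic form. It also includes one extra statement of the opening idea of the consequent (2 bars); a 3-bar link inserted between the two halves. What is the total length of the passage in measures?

13 measures

Basic contrasting period: 4 + 4 = 8 bars.
8 (basic form) + 2 (extra statement) + 3 (link) = 13.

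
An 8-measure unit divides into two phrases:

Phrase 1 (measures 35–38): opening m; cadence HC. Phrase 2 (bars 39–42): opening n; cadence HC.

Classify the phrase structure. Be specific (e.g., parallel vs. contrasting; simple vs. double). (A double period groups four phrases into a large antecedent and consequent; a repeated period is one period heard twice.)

phrase group

The second phrase closes with a half cadence, which is not stronger than the first phrase's half cadence; without a weak→strong cadential pair there is no antecedent–consequent relationship, so this is a phrase group rather than a period.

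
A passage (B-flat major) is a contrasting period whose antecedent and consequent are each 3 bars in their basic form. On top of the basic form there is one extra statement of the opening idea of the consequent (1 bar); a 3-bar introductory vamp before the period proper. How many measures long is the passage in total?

Basic contrasting period: 3 + 3 = 6 bars.
6 (basic form) + 1 (extra statement) + 3 (introduction) = 10.

10 measures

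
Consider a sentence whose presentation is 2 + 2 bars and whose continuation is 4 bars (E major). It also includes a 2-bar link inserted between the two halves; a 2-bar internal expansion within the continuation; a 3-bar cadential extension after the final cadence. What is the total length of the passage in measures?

15 measures

Basic sentence: 2 + 2 + 4 = 8 bars.
8 (basic form) + 2 (link) + 2 (internal expansion) + 3 (cadential extension) = 15.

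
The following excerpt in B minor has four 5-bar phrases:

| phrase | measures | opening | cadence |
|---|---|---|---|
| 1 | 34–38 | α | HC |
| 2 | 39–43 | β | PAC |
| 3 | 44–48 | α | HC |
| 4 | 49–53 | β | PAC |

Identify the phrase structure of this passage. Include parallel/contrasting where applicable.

The cadence pattern HC–PAC–HC–PAC is weak–strong twice, and phrases 3–4 restate phrases 1–2: a period heard twice, not a double period (which would end weakly at phrase 2).

repeated period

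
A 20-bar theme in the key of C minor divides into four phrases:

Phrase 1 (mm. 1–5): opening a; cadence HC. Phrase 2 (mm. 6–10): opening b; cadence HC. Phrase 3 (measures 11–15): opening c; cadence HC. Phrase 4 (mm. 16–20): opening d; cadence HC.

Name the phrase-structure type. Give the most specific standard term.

Phrase 4 ends with a half cadence, no stronger than phrase 2's half cadence, so the four phrases do not form a double period; nor do phrases 3–4 duplicate 1–2, so it is not a repeated period. With no phrase reaching a conclusive cadence, the passage is a phrase group.

phrase group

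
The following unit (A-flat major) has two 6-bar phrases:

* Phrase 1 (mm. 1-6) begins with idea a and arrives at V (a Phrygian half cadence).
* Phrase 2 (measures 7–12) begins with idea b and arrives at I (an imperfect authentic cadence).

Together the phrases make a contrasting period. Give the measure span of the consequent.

measures 7–12

The phrase ending with the weaker cadence (Phrygian half cadence) is the antecedent; the one ending more conclusively (imperfect authentic cadence) is the consequent. The consequent is measures 7–12.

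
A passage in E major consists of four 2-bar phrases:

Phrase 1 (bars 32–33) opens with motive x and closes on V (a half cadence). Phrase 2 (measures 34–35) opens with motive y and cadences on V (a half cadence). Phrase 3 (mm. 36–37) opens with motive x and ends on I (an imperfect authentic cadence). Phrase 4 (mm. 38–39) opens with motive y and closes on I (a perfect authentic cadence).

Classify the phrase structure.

Four phrases in two halves: the first half (measures 32–35) ends with a half cadence, the second (mm. 36–39) with a perfect authentic cadence — a large antecedent–consequent pair, i.e. a double period.
Phrase 3 begins with the same material as phrase 1, making it parallel.

parallel double period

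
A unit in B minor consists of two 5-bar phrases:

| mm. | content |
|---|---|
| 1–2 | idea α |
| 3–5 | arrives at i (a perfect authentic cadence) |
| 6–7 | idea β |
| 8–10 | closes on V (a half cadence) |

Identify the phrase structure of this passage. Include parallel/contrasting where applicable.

The second phrase closes with a half cadence, which is not stronger than the first phrase's perfect authentic cadence; without a weak→strong cadential pair there is no antecedent–consequent relationship, so this is a phrase group rather than a period.

phrase group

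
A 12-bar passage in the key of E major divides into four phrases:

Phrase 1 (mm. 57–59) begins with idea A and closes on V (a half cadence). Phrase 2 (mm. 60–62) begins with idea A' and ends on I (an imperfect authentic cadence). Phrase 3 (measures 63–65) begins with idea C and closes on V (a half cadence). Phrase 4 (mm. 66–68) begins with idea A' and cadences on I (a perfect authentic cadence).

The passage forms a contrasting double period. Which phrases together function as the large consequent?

phrases 3 and 4

In a double period the first pair of phrases (ending imperfect authentic cadence) is the large antecedent and the second pair (ending perfect authentic cadence) is the large consequent; the consequent is phrases 3 and 4.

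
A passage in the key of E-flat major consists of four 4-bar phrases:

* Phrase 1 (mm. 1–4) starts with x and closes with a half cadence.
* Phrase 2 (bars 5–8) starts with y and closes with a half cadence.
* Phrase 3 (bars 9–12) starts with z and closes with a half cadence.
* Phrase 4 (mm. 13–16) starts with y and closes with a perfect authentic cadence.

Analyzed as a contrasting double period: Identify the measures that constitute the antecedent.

In a double period the four phrases pair into a large antecedent (phrases 1–2, ending half cadence) and a large consequent (phrases 3–4, ending perfect authentic cadence). The antecedent spans measures 1–8.

measures 1–8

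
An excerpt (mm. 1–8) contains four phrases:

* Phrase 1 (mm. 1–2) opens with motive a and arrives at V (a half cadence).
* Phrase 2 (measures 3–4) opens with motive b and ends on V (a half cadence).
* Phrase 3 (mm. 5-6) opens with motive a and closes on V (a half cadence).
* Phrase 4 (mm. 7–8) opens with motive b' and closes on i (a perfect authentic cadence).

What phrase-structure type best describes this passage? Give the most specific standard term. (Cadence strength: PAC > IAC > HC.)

Four phrases in two halves: the first half (mm. 1-4) ends with a half cadence, the second (mm. 5–8) with a perfect authentic cadence — a large antecedent–consequent pair, i.e. a double period.
Phrase 3 begins with the same material as phrase 1, making it parallel.

parallel double period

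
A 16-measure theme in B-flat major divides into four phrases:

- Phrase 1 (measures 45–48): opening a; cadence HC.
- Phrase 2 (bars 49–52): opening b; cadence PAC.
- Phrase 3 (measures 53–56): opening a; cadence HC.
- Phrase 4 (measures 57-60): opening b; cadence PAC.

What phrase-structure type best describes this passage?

repeated period

The cadence pattern HC–PAC–HC–PAC is weak–strong twice, and phrases 3–4 restate phrases 1–2: a period heard twice, not a double period (which would end weakly at phrase 2).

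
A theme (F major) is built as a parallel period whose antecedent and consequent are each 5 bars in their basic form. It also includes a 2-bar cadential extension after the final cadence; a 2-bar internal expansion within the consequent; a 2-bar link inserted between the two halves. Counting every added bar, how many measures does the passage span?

16 measures

Basic parallel period: 5 + 5 = 10 bars.
10 (basic form) + 2 (cadential extension) + 2 (internal expansion) + 2 (link) = 16.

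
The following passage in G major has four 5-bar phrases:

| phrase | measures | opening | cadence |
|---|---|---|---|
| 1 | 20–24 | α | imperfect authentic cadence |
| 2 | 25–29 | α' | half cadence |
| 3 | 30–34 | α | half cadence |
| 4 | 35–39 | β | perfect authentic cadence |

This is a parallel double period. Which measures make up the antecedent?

In a double period the first pair of phrases (ending half cadence) is the large antecedent and the second pair (ending perfect authentic cadence) is the large consequent; the antecedent is measures 20–29.

measures 20–29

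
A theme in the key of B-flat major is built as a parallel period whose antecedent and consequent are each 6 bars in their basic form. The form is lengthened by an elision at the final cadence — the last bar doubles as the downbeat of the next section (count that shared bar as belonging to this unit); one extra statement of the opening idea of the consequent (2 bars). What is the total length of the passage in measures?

14 measures

Basic parallel period: 6 + 6 = 12 bars.
12 (basic form) + 2 (extra statement) = 14.
The elision shares a bar with the next section but does not change this unit's count.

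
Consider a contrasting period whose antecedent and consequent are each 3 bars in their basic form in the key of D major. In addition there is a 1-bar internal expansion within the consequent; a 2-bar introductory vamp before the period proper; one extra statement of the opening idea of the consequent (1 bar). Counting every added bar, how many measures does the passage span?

Basic contrasting period: 3 + 3 = 6 bars.
6 (basic form) + 1 (internal expansion) + 2 (introduction) + 1 (extra statement) = 10.

10 measures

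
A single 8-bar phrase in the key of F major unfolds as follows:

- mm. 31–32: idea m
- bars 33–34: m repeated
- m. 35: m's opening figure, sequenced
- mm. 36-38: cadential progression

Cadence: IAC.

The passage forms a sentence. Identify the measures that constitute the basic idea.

The presentation of a sentence is the basic idea (bars 31–32) plus its repetition (mm. 33–34); the basic idea is therefore mm. 31–32.

measures 31–32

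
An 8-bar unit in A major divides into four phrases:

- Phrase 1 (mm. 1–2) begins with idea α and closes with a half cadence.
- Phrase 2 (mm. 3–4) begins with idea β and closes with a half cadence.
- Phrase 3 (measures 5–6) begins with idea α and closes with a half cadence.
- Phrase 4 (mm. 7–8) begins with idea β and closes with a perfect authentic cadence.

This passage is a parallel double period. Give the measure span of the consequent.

In a double period the four phrases pair into a large antecedent (phrases 1–2, ending half cadence) and a large consequent (phrases 3–4, ending perfect authentic cadence). The consequent spans measures 5–8.

measures 5–8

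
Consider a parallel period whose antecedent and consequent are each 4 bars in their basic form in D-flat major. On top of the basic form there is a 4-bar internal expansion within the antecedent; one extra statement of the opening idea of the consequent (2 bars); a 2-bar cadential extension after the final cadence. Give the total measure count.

Basic parallel period: 4 + 4 = 8 bars.
8 (basic form) + 4 (internal expansion) + 2 (extra statement) + 2 (cadential extension) = 16.

16 measures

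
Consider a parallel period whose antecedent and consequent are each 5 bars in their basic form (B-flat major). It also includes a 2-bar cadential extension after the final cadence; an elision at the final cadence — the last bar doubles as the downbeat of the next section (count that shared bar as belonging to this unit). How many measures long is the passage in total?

12 measures

Basic parallel period: 5 + 5 = 10 bars.
10 (basic form) + 2 (cadential extension) = 12.
The elision shares a bar with the next section but does not change this unit's count.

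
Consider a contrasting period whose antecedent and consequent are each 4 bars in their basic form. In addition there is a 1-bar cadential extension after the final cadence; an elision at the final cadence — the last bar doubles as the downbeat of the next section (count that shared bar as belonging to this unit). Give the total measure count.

9 measures

Basic contrasting period: 4 + 4 = 8 bars.
8 (basic form) + 1 (cadential extension) = 9.
The elision shares a bar with the next section but does not change this unit's count.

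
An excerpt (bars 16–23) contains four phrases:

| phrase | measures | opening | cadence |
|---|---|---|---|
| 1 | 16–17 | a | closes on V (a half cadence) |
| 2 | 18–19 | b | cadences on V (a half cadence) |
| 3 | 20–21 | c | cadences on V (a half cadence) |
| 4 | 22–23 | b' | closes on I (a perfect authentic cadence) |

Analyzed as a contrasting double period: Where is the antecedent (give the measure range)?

In a double period the four phrases pair into a large antecedent (phrases 1–2, ending half cadence) and a large consequent (phrases 3–4, ending perfect authentic cadence). The antecedent spans bars 16–19.

measures 16–19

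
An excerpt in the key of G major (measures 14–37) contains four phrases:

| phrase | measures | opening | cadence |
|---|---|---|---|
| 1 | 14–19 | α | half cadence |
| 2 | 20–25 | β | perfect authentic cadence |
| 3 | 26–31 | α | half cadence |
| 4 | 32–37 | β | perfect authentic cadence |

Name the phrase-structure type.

repeated period

The cadence pattern HC–PAC–HC–PAC is weak–strong twice, and phrases 3–4 restate phrases 1–2: a period heard twice, not a double period (which would end weakly at phrase 2).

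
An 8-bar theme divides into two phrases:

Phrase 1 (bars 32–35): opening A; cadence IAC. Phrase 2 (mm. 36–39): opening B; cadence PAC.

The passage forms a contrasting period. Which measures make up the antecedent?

measures 32–35

The phrase ending with the weaker cadence (imperfect authentic cadence) is the antecedent; the one ending more conclusively (perfect authentic cadence) is the consequent. The antecedent is measures 32–35.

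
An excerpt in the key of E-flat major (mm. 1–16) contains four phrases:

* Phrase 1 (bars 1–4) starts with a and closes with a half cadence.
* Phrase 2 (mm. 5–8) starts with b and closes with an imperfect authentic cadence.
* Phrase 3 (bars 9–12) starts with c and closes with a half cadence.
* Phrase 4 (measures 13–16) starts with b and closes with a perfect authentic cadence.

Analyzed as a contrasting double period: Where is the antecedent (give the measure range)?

measures 1–8

In a double period the four phrases pair into a large antecedent (phrases 1–2, ending imperfect authentic cadence) and a large consequent (phrases 3–4, ending perfect authentic cadence). The antecedent spans bars 1–8.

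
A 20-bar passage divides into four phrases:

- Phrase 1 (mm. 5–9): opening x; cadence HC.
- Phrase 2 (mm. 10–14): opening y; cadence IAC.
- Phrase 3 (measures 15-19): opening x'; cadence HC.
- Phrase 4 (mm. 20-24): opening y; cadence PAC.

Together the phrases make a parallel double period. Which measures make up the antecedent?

In a double period the first pair of phrases (ending imperfect authentic cadence) is the large antecedent and the second pair (ending perfect authentic cadence) is the large consequent; the antecedent is measures 5–14.

measures 5–14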